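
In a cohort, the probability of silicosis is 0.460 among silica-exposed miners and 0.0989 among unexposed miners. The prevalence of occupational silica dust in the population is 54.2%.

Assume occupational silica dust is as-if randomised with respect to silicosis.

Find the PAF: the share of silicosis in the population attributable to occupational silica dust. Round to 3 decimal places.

PAF ≈ 0.664

Let p₁ = 0.46, p₀ = 0.0989.
Overall risk P(Y=1) = π·p₁ + (1−π)·p₀ = 0.542×0.46 + 0.458×0.0989 = 0.29462.
Under exogeneity, PAF = [P(Y=1) − p₀] / P(Y=1).
PAF = (0.29462 − 0.0989) / 0.29462 ≈ 0.6643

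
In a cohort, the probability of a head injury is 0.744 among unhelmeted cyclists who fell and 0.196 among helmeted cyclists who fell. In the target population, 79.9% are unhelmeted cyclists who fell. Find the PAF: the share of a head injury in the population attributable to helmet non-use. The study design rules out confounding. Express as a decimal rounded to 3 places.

Let p₁ = 0.744, p₀ = 0.196.
Overall risk P(Y=1) = π·p₁ + (1−π)·p₀ = 0.799×0.744 + 0.201×0.196 = 0.63385.
Under exogeneity, PAF = [P(Y=1) − p₀] / P(Y=1).
PAF = (0.63385 − 0.196) / 0.63385 ≈ 0.6908

PAF ≈ 0.691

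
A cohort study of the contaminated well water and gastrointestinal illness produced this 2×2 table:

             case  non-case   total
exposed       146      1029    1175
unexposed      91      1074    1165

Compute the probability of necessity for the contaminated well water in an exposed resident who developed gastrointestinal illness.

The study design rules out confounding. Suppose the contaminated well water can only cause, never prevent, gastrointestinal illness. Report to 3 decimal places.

p₁ = P(outcome | exposed) = 146/1175 = 0.12426
p₀ = P(outcome | unexposed) = 91/1165 = 0.078112
Under exogeneity and monotonicity, PN = (p₁ − p₀)/p₁.
PN = (0.12426 − 0.078112) / 0.12426 ≈ 0.3714

PN ≈ 0.371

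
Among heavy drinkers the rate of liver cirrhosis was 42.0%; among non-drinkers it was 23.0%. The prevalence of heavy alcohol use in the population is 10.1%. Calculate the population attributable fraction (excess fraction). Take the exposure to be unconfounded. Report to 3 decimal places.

PAF ≈ 0.077

p₁ = 0.42, p₀ = 0.23.
Overall risk P(Y=1) = π·p₁ + (1−π)·p₀ = 0.101×0.42 + 0.899×0.23 = 0.24919.
Under exogeneity, PAF = [P(Y=1) − p₀] / P(Y=1).
PAF = (0.24919 − 0.23) / 0.24919 ≈ 0.0770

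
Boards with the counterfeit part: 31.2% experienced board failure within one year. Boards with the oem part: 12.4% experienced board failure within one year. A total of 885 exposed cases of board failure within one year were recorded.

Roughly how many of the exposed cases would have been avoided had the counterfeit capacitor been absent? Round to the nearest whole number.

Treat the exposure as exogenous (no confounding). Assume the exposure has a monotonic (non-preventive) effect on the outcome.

about 533 cases

p₁ = 0.312, p₀ = 0.124.
PN = (p₁ − p₀)/p₁ = (0.312 − 0.124) / 0.312 ≈ 0.60256.
Attributable cases ≈ PN × (exposed cases) = 0.60256 × 885 ≈ 533.27.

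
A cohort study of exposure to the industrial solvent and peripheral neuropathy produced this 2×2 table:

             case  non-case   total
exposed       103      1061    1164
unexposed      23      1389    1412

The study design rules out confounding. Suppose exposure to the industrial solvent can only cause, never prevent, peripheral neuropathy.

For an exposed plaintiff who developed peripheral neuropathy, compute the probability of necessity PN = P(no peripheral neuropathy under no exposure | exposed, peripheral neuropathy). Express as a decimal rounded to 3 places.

PN ≈ 0.816

p₁ = P(outcome | exposed) = 103/1164 = 0.088488
p₀ = P(outcome | unexposed) = 23/1412 = 0.016289
Under exogeneity and monotonicity, PN = (p₁ − p₀)/p₁.
PN = (0.088488 − 0.016289) / 0.088488 ≈ 0.8159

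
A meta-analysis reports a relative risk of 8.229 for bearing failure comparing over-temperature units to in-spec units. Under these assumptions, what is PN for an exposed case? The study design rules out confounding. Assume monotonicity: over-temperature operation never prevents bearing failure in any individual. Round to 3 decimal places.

Under exogeneity and monotonicity, PN = (RR − 1) / RR = 1 − 1/RR.
PN = (8.229 − 1) / 8.229 = 7.229 / 8.229 ≈ 0.8785

PN ≈ 0.878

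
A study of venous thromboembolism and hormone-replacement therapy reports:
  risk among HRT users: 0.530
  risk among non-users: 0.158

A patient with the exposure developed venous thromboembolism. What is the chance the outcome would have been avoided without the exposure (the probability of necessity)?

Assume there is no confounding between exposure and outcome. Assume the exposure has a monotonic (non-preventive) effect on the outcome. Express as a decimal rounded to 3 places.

Let p₁ = 0.53, p₀ = 0.158.
Under exogeneity and monotonicity, PN = (p₁ − p₀) / p₁.
PN = (0.53 − 0.158) / 0.53 = 0.372 / 0.53 ≈ 0.7019

PN ≈ 0.702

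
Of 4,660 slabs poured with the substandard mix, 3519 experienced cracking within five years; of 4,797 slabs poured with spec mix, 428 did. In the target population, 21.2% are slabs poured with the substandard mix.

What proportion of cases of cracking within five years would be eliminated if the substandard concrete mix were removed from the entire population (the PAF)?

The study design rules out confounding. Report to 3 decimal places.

p₁ = P(outcome | exposed) = 3519/4660 = 0.75515
p₀ = P(outcome | unexposed) = 428/4797 = 0.089222
Overall risk P(Y=1) = π·p₁ + (1−π)·p₀ = 0.212×0.75515 + 0.788×0.089222 = 0.2304.
Under exogeneity, PAF = [P(Y=1) − p₀] / P(Y=1).
PAF = (0.2304 − 0.089222) / 0.2304 ≈ 0.6127

PAF ≈ 0.613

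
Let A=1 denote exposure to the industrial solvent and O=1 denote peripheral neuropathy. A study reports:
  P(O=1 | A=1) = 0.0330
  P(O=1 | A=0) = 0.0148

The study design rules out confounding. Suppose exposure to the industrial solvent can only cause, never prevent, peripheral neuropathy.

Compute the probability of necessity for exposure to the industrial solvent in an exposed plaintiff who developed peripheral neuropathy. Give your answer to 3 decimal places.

Let p₁ = 0.033, p₀ = 0.0148.
Under exogeneity and monotonicity, PN = (p₁ − p₀) / p₁.
PN = (0.033 − 0.0148) / 0.033 = 0.0182 / 0.033 ≈ 0.5515

PN ≈ 0.552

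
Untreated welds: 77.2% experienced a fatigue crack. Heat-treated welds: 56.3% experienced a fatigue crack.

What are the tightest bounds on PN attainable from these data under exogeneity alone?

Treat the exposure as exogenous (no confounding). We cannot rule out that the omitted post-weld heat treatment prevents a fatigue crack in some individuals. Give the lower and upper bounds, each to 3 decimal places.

p₁ = 0.772, p₀ = 0.563.
Under exogeneity alone the bounds on PN are max{0,(p₁−p₀)/p₁} ≤ PN ≤ min{1,(1−p₀)/p₁}.
  lower = (p₁ − p₀)/p₁ = 0.209 / 0.772 ≈ 0.2707
  upper = min{1, (1 − p₀)/p₁} = 0.437 / 0.772 ≈ 0.5661

0.271 ≤ PN ≤ 0.566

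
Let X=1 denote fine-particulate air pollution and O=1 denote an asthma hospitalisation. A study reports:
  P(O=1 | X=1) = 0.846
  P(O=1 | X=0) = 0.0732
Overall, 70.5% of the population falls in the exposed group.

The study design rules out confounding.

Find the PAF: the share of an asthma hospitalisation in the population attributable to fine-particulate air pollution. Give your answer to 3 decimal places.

PAF ≈ 0.882

Let p₁ = 0.846, p₀ = 0.0732.
Overall risk P(Y=1) = π·p₁ + (1−π)·p₀ = 0.705×0.846 + 0.295×0.0732 = 0.61802.
Under exogeneity, PAF = [P(Y=1) − p₀] / P(Y=1).
PAF = (0.61802 − 0.0732) / 0.61802 ≈ 0.8816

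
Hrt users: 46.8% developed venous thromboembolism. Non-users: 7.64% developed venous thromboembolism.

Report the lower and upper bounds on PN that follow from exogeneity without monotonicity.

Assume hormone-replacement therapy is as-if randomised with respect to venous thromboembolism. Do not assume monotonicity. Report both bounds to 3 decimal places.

0.837 ≤ PN ≤ 1.000

p₁ = 0.468, p₀ = 0.0764.
Under exogeneity alone the bounds on PN are max{0,(p₁−p₀)/p₁} ≤ PN ≤ min{1,(1−p₀)/p₁}.
  lower = (p₁ − p₀)/p₁ = 0.3916 / 0.468 ≈ 0.8368
  upper = min{1, (1 − p₀)/p₁} = 0.9236 / 0.468 ≈ 1.9735 → capped at 1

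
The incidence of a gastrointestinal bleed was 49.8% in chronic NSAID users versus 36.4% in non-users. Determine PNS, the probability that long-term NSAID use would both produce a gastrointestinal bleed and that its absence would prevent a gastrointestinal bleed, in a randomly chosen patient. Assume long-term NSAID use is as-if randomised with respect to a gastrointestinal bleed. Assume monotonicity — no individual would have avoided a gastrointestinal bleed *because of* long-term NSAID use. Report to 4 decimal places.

PNS ≈ 0.1340

p₁ = 0.498, p₀ = 0.364.
Under exogeneity and monotonicity, PNS = p₁ − p₀.
PNS = 0.498 − 0.364 = 0.134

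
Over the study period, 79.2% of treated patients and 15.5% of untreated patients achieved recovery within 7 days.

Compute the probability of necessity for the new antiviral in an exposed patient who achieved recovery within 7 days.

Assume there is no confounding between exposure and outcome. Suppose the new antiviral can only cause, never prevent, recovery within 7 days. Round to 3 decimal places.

p₁ = 0.792, p₀ = 0.155.
Under exogeneity and monotonicity, PN = (p₁ − p₀) / p₁.
PN = (0.792 − 0.155) / 0.792 = 0.637 / 0.792 ≈ 0.8043

PN ≈ 0.804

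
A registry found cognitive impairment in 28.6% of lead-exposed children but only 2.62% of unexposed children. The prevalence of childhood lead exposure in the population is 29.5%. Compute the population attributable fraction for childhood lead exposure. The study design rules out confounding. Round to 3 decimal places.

p₁ = 0.286, p₀ = 0.0262.
Overall risk P(Y=1) = π·p₁ + (1−π)·p₀ = 0.295×0.286 + 0.705×0.0262 = 0.10284.
Under exogeneity, PAF = [P(Y=1) − p₀] / P(Y=1).
PAF = (0.10284 − 0.0262) / 0.10284 ≈ 0.7452

PAF ≈ 0.745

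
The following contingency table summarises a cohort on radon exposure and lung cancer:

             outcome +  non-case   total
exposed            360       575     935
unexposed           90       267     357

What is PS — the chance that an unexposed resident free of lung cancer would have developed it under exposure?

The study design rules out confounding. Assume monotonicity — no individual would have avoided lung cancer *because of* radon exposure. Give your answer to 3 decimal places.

p₁ = P(outcome | exposed) = 360/935 = 0.38503
p₀ = P(outcome | unexposed) = 90/357 = 0.2521
Under exogeneity and monotonicity, PS = (p₁ − p₀) / (1 − p₀).
PS = (0.38503 − 0.2521) / (1 − 0.2521) = 0.13293 / 0.7479 ≈ 0.1777

PS ≈ 0.178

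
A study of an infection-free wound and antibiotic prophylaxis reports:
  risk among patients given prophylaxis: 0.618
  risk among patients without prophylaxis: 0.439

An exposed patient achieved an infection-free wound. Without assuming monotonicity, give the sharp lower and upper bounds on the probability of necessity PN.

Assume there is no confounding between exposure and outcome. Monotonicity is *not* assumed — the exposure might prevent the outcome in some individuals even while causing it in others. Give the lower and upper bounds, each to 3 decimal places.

0.290 ≤ PN ≤ 0.908

Let p₁ = 0.618, p₀ = 0.439.
Under exogeneity alone the bounds on PN are max{0,(p₁−p₀)/p₁} ≤ PN ≤ min{1,(1−p₀)/p₁}.
  lower = (p₁ − p₀)/p₁ = 0.179 / 0.618 ≈ 0.2896
  upper = min{1, (1 − p₀)/p₁} = 0.561 / 0.618 ≈ 0.9078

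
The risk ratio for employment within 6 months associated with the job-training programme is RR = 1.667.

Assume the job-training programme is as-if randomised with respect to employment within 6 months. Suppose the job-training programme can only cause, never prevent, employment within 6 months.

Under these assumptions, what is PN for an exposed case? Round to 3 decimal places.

Under exogeneity and monotonicity, PN = (RR − 1) / RR = 1 − 1/RR.
PN = (1.667 − 1) / 1.667 = 0.667 / 1.667 ≈ 0.4001

PN ≈ 0.400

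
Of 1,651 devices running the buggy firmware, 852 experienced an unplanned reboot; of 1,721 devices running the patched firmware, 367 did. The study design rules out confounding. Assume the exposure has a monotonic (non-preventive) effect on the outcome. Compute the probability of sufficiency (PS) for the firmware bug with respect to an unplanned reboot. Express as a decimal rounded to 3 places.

PS ≈ 0.385

p₁ = P(outcome | exposed) = 852/1651 = 0.51605
p₀ = P(outcome | unexposed) = 367/1721 = 0.21325
Under exogeneity and monotonicity, PS = (p₁ − p₀) / (1 − p₀).
PS = (0.51605 − 0.21325) / (1 − 0.21325) = 0.3028 / 0.78675 ≈ 0.3849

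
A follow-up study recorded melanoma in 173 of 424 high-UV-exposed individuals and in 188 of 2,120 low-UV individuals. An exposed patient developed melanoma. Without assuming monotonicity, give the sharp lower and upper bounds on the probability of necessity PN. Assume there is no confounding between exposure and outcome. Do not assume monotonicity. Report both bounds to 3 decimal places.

0.783 ≤ PN ≤ 1.000

p₁ = P(outcome | exposed) = 173/424 = 0.40802
p₀ = P(outcome | unexposed) = 188/2120 = 0.088679
Under exogeneity alone the bounds on PN are max{0,(p₁−p₀)/p₁} ≤ PN ≤ min{1,(1−p₀)/p₁}.
  lower = (p₁ − p₀)/p₁ = 0.31934 / 0.40802 ≈ 0.7827
  upper = min{1, (1 − p₀)/p₁} = 0.91132 / 0.40802 ≈ 2.2335 → capped at 1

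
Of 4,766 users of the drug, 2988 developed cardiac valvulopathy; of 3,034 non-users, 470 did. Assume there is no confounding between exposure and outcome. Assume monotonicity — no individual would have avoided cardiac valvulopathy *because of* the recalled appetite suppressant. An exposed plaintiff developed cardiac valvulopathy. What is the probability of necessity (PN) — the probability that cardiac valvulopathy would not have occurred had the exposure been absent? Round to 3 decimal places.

p₁ = P(outcome | exposed) = 2988/4766 = 0.62694
p₀ = P(outcome | unexposed) = 470/3034 = 0.15491
Under exogeneity and monotonicity, PN = (p₁ − p₀) / p₁.
PN = (0.62694 − 0.15491) / 0.62694 = 0.47203 / 0.62694 ≈ 0.7529

PN ≈ 0.753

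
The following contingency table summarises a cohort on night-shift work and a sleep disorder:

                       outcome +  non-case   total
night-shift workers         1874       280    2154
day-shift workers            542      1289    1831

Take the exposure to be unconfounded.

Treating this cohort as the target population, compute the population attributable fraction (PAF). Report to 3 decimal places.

p₁ = P(outcome | exposed) = 1874/2154 = 0.87001
p₀ = P(outcome | unexposed) = 542/1831 = 0.29601
Exposure prevalence π = 2154/3985 = 0.54053; overall risk P(Y=1) = 0.60627.
Under exogeneity, PAF = [P(Y=1) − p₀]/P(Y=1).
PAF = (0.60627 − 0.29601) / 0.60627 ≈ 0.5117

PAF ≈ 0.512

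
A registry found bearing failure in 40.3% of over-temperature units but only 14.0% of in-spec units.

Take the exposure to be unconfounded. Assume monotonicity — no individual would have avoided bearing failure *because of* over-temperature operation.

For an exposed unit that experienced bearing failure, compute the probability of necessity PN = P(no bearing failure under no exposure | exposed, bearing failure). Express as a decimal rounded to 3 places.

p₁ = 0.403, p₀ = 0.14.
Under exogeneity and monotonicity, PN = (p₁ − p₀) / p₁.
PN = (0.403 − 0.14) / 0.403 = 0.263 / 0.403 ≈ 0.6526

PN ≈ 0.653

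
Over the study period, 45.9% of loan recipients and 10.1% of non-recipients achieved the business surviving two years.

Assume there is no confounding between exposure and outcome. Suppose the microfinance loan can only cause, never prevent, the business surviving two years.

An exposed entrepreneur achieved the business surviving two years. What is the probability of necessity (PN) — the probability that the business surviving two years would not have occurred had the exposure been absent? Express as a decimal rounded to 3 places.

p₁ = 0.459, p₀ = 0.101.
Under exogeneity and monotonicity, PN = (p₁ − p₀) / p₁.
PN = (0.459 − 0.101) / 0.459 = 0.358 / 0.459 ≈ 0.7800

PN ≈ 0.780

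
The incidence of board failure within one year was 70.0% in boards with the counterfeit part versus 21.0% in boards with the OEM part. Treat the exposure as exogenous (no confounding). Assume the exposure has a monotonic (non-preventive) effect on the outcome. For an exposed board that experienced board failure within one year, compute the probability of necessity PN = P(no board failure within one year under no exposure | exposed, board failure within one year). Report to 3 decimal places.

PN ≈ 0.700

p₁ = 0.7, p₀ = 0.21.
Under exogeneity and monotonicity, PN = (p₁ − p₀) / p₁.
PN = (0.7 − 0.21) / 0.7 = 0.49 / 0.7 ≈ 0.7000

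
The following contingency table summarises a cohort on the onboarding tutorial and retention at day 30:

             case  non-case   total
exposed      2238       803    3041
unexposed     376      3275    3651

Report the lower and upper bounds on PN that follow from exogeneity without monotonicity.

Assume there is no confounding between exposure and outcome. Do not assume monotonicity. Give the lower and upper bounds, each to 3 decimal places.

0.860 ≤ PN ≤ 1.000

p₁ = P(outcome | exposed) = 2238/3041 = 0.73594
p₀ = P(outcome | unexposed) = 376/3651 = 0.10299
Under exogeneity alone the bounds on PN are max{0,(p₁−p₀)/p₁} ≤ PN ≤ min{1,(1−p₀)/p₁}.
  lower = (p₁ − p₀)/p₁ = 0.63296 / 0.73594 ≈ 0.8601
  upper = min{1, (1 − p₀)/p₁} = 0.89701 / 0.73594 ≈ 1.2189 → capped at 1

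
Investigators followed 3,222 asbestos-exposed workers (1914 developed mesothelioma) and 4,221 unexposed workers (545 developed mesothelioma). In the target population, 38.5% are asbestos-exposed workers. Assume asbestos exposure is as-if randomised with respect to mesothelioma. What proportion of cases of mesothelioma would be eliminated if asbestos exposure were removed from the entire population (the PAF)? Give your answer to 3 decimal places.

p₁ = P(outcome | exposed) = 1914/3222 = 0.59404
p₀ = P(outcome | unexposed) = 545/4221 = 0.12912
Overall risk P(Y=1) = π·p₁ + (1−π)·p₀ = 0.385×0.59404 + 0.615×0.12912 = 0.30811.
Under exogeneity, PAF = [P(Y=1) − p₀] / P(Y=1).
PAF = (0.30811 − 0.12912) / 0.30811 ≈ 0.5809

PAF ≈ 0.581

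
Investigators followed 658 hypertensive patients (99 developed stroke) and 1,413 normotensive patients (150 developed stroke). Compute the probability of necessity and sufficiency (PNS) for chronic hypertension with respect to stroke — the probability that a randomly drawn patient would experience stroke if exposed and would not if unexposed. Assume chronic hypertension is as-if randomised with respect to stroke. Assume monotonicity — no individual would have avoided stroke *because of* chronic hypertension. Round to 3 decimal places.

PNS ≈ 0.044

p₁ = P(outcome | exposed) = 99/658 = 0.15046
p₀ = P(outcome | unexposed) = 150/1413 = 0.10616
Under exogeneity and monotonicity, PNS = p₁ − p₀.
PNS = 0.15046 − 0.10616 = 0.044299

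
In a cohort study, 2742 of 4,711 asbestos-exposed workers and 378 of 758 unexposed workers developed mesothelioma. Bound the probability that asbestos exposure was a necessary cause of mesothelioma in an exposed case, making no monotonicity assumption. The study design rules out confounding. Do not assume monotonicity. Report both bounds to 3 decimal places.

0.143 ≤ PN ≤ 0.861

p₁ = P(outcome | exposed) = 2742/4711 = 0.58204
p₀ = P(outcome | unexposed) = 378/758 = 0.49868
Under exogeneity alone the bounds on PN are max{0,(p₁−p₀)/p₁} ≤ PN ≤ min{1,(1−p₀)/p₁}.
  lower = (p₁ − p₀)/p₁ = 0.083361 / 0.58204 ≈ 0.1432
  upper = min{1, (1 − p₀)/p₁} = 0.50132 / 0.58204 ≈ 0.8613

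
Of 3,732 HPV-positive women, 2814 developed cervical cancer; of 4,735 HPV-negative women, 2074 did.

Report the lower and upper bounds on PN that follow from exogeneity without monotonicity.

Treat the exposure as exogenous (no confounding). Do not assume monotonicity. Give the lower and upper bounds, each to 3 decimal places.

p₁ = P(outcome | exposed) = 2814/3732 = 0.75402
p₀ = P(outcome | unexposed) = 2074/4735 = 0.43801
Under exogeneity alone the bounds on PN are max{0,(p₁−p₀)/p₁} ≤ PN ≤ min{1,(1−p₀)/p₁}.
  lower = (p₁ − p₀)/p₁ = 0.316 / 0.75402 ≈ 0.4191
  upper = min{1, (1 − p₀)/p₁} = 0.56199 / 0.75402 ≈ 0.7453

0.419 ≤ PN ≤ 0.745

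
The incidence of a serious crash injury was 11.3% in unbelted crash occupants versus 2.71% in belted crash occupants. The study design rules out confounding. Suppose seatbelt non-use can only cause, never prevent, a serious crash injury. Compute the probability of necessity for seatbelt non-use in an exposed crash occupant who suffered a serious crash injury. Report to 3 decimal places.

PN ≈ 0.760

p₁ = 0.113, p₀ = 0.0271.
Under exogeneity and monotonicity, PN = (p₁ − p₀) / p₁.
PN = (0.113 − 0.0271) / 0.113 = 0.0859 / 0.113 ≈ 0.7602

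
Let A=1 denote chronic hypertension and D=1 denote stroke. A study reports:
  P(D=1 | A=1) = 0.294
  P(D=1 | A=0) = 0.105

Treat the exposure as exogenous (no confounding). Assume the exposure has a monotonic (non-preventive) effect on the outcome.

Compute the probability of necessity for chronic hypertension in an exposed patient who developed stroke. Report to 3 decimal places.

Let p₁ = 0.294, p₀ = 0.105.
Under exogeneity and monotonicity, PN = (p₁ − p₀) / p₁.
PN = (0.294 − 0.105) / 0.294 = 0.189 / 0.294 ≈ 0.6429

PN ≈ 0.643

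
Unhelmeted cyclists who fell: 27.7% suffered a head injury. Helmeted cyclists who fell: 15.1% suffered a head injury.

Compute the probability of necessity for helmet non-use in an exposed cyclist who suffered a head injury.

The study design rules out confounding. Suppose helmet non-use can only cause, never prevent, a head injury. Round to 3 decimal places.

PN ≈ 0.455

p₁ = 0.277, p₀ = 0.151.
Under exogeneity and monotonicity, PN = (p₁ − p₀) / p₁.
PN = (0.277 − 0.151) / 0.277 = 0.126 / 0.277 ≈ 0.4549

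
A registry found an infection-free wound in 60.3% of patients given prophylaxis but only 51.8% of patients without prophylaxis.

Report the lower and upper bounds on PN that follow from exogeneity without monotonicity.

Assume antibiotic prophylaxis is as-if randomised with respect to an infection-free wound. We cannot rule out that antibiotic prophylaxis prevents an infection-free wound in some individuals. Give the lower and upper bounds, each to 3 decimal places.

p₁ = 0.603, p₀ = 0.518.
Under exogeneity alone the bounds on PN are max{0,(p₁−p₀)/p₁} ≤ PN ≤ min{1,(1−p₀)/p₁}.
  lower = (p₁ − p₀)/p₁ = 0.085 / 0.603 ≈ 0.1410
  upper = min{1, (1 − p₀)/p₁} = 0.482 / 0.603 ≈ 0.7993

0.141 ≤ PN ≤ 0.799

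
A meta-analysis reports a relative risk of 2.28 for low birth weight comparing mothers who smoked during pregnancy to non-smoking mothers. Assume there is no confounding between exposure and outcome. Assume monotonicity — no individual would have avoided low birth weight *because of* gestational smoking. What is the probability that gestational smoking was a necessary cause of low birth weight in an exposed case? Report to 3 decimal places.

Under exogeneity and monotonicity, PN = (RR − 1) / RR = 1 − 1/RR.
PN = (2.28 − 1) / 2.28 = 1.28 / 2.28 ≈ 0.5614

PN ≈ 0.561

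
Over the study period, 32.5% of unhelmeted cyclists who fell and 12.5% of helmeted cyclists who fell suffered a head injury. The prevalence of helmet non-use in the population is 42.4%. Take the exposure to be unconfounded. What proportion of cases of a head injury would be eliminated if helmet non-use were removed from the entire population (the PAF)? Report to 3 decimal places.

p₁ = 0.325, p₀ = 0.125.
Overall risk P(Y=1) = π·p₁ + (1−π)·p₀ = 0.424×0.325 + 0.576×0.125 = 0.2098.
Under exogeneity, PAF = [P(Y=1) − p₀] / P(Y=1).
PAF = (0.2098 − 0.125) / 0.2098 ≈ 0.4042

PAF ≈ 0.404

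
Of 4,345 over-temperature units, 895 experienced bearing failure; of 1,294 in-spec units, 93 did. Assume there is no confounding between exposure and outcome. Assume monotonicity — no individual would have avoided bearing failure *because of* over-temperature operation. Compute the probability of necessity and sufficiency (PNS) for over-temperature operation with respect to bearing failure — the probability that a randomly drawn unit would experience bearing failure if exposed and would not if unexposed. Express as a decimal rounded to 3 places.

PNS ≈ 0.134

p₁ = P(outcome | exposed) = 895/4345 = 0.20598
p₀ = P(outcome | unexposed) = 93/1294 = 0.07187
Under exogeneity and monotonicity, PNS = p₁ − p₀.
PNS = 0.20598 − 0.07187 = 0.13411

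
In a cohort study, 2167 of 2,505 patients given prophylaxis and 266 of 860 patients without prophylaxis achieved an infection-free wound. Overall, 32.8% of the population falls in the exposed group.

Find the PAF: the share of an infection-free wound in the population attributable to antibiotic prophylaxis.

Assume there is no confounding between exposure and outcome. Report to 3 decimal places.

PAF ≈ 0.371

p₁ = P(outcome | exposed) = 2167/2505 = 0.86507
p₀ = P(outcome | unexposed) = 266/860 = 0.3093
Overall risk P(Y=1) = π·p₁ + (1−π)·p₀ = 0.328×0.86507 + 0.672×0.3093 = 0.49159.
Under exogeneity, PAF = [P(Y=1) − p₀] / P(Y=1).
PAF = (0.49159 − 0.3093) / 0.49159 ≈ 0.3708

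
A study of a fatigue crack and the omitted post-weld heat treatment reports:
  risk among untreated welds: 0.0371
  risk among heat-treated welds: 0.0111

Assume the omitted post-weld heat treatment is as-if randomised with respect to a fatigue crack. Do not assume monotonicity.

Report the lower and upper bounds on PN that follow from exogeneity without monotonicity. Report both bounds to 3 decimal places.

Let p₁ = 0.0371, p₀ = 0.0111.
Under exogeneity alone the bounds on PN are max{0,(p₁−p₀)/p₁} ≤ PN ≤ min{1,(1−p₀)/p₁}.
  lower = (p₁ − p₀)/p₁ = 0.026 / 0.0371 ≈ 0.7008
  upper = min{1, (1 − p₀)/p₁} = 0.9889 / 0.0371 ≈ 26.6550 → capped at 1

0.701 ≤ PN ≤ 1.000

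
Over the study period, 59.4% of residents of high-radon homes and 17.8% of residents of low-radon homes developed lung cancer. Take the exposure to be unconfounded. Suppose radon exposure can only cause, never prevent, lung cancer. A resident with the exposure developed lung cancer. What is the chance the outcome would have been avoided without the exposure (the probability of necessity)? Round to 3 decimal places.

p₁ = 0.594, p₀ = 0.178.
Under exogeneity and monotonicity, PN = (p₁ − p₀) / p₁.
PN = (0.594 − 0.178) / 0.594 = 0.416 / 0.594 ≈ 0.7003

PN ≈ 0.700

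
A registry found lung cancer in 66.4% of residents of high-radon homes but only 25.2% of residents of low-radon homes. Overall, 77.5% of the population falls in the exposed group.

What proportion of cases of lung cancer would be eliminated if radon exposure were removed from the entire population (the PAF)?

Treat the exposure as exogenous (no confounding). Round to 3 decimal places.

PAF ≈ 0.559

p₁ = 0.664, p₀ = 0.252.
Overall risk P(Y=1) = π·p₁ + (1−π)·p₀ = 0.775×0.664 + 0.225×0.252 = 0.5713.
Under exogeneity, PAF = [P(Y=1) − p₀] / P(Y=1).
PAF = (0.5713 − 0.252) / 0.5713 ≈ 0.5589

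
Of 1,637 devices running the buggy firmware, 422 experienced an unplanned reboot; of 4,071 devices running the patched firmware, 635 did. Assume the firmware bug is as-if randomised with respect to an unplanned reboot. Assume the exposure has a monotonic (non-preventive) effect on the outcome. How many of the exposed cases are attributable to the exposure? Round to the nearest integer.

p₁ = P(outcome | exposed) = 422/1637 = 0.25779
p₀ = P(outcome | unexposed) = 635/4071 = 0.15598
PN = (p₁ − p₀)/p₁ = (0.25779 − 0.15598) / 0.25779 ≈ 0.39493.
Attributable cases ≈ PN × (exposed cases) = 0.39493 × 422 ≈ 166.66.

about 167 cases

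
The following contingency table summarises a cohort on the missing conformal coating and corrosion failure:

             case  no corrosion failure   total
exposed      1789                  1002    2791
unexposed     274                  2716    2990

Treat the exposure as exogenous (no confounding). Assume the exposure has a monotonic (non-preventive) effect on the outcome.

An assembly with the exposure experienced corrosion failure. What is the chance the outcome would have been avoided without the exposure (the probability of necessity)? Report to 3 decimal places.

p₁ = P(outcome | exposed) = 1789/2791 = 0.64099
p₀ = P(outcome | unexposed) = 274/2990 = 0.091639
Under exogeneity and monotonicity, PN = (p₁ − p₀)/p₁.
PN = (0.64099 − 0.091639) / 0.64099 ≈ 0.8570

PN ≈ 0.857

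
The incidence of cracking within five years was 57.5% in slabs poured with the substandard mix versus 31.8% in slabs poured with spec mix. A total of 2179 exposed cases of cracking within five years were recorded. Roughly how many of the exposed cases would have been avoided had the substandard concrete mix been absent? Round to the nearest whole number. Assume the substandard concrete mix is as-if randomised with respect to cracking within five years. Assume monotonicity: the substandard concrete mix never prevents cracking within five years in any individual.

p₁ = 0.575, p₀ = 0.318.
PN = (p₁ − p₀)/p₁ = (0.575 − 0.318) / 0.575 ≈ 0.44696.
Attributable cases ≈ PN × (exposed cases) = 0.44696 × 2179 ≈ 973.92.

about 974 cases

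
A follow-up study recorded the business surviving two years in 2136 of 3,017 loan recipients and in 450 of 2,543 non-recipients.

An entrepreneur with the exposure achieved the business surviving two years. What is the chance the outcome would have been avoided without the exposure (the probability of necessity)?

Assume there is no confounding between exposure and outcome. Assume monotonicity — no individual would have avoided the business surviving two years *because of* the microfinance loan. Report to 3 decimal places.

p₁ = P(outcome | exposed) = 2136/3017 = 0.70799
p₀ = P(outcome | unexposed) = 450/2543 = 0.17696
Under exogeneity and monotonicity, PN = (p₁ − p₀) / p₁.
PN = (0.70799 − 0.17696) / 0.70799 = 0.53103 / 0.70799 ≈ 0.7501

PN ≈ 0.750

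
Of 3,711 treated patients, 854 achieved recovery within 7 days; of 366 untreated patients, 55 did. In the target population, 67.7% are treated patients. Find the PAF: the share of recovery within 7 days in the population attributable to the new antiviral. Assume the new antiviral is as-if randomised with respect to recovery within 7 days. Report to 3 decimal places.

p₁ = P(outcome | exposed) = 854/3711 = 0.23013
p₀ = P(outcome | unexposed) = 55/366 = 0.15027
Overall risk P(Y=1) = π·p₁ + (1−π)·p₀ = 0.677×0.23013 + 0.323×0.15027 = 0.20433.
Under exogeneity, PAF = [P(Y=1) − p₀] / P(Y=1).
PAF = (0.20433 − 0.15027) / 0.20433 ≈ 0.2646

PAF ≈ 0.265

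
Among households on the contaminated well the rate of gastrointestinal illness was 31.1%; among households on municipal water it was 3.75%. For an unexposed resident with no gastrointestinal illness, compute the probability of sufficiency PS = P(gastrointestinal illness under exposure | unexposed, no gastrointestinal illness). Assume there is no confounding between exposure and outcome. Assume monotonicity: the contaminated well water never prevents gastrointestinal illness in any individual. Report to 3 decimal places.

PS ≈ 0.284

p₁ = 0.311, p₀ = 0.0375.
Under exogeneity and monotonicity, PS = (p₁ − p₀) / (1 − p₀).
PS = (0.311 − 0.0375) / (1 − 0.0375) = 0.2735 / 0.9625 ≈ 0.2842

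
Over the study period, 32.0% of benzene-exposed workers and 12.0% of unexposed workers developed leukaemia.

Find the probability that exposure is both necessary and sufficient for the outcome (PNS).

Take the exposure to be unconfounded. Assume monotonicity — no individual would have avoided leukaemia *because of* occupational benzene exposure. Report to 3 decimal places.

PNS ≈ 0.200

p₁ = 0.32, p₀ = 0.12.
Under exogeneity and monotonicity, PNS = p₁ − p₀.
PNS = 0.32 − 0.12 = 0.2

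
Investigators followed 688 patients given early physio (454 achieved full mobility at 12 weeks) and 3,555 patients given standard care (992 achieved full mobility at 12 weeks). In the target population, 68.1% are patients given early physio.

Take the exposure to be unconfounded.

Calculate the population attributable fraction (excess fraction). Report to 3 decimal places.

PAF ≈ 0.482

p₁ = P(outcome | exposed) = 454/688 = 0.65988
p₀ = P(outcome | unexposed) = 992/3555 = 0.27904
Overall risk P(Y=1) = π·p₁ + (1−π)·p₀ = 0.681×0.65988 + 0.319×0.27904 = 0.5384.
Under exogeneity, PAF = [P(Y=1) − p₀] / P(Y=1).
PAF = (0.5384 − 0.27904) / 0.5384 ≈ 0.4817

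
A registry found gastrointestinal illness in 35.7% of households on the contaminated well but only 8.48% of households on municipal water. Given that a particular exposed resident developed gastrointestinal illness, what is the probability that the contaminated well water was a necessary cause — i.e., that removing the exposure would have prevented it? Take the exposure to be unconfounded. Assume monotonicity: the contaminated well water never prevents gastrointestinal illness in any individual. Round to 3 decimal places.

p₁ = 0.357, p₀ = 0.0848.
Under exogeneity and monotonicity, PN = (p₁ − p₀) / p₁.
PN = (0.357 − 0.0848) / 0.357 = 0.2722 / 0.357 ≈ 0.7625

PN ≈ 0.762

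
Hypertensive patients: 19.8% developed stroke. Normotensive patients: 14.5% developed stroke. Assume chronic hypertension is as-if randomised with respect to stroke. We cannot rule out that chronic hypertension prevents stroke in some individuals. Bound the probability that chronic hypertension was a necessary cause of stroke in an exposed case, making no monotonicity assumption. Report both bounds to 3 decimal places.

p₁ = 0.198, p₀ = 0.145.
Under exogeneity alone the bounds on PN are max{0,(p₁−p₀)/p₁} ≤ PN ≤ min{1,(1−p₀)/p₁}.
  lower = (p₁ − p₀)/p₁ = 0.053 / 0.198 ≈ 0.2677
  upper = min{1, (1 − p₀)/p₁} = 0.855 / 0.198 ≈ 4.3182 → capped at 1

0.268 ≤ PN ≤ 1.000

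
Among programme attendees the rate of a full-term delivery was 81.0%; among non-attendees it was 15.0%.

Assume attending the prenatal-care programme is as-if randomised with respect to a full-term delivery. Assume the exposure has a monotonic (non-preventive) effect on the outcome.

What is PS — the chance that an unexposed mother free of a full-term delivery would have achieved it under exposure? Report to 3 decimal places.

p₁ = 0.81, p₀ = 0.15.
Under exogeneity and monotonicity, PS = (p₁ − p₀) / (1 − p₀).
PS = (0.81 − 0.15) / (1 − 0.15) = 0.66 / 0.85 ≈ 0.7765

PS ≈ 0.776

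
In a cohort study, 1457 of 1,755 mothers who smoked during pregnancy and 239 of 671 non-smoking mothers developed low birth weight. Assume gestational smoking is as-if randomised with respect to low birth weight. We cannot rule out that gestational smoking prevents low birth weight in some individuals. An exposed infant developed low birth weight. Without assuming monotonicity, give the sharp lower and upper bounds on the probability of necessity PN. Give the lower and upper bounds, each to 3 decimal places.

0.571 ≤ PN ≤ 0.775

p₁ = P(outcome | exposed) = 1457/1755 = 0.8302
p₀ = P(outcome | unexposed) = 239/671 = 0.35618
Under exogeneity alone the bounds on PN are max{0,(p₁−p₀)/p₁} ≤ PN ≤ min{1,(1−p₀)/p₁}.
  lower = (p₁ − p₀)/p₁ = 0.47401 / 0.8302 ≈ 0.5710
  upper = min{1, (1 − p₀)/p₁} = 0.64382 / 0.8302 ≈ 0.7755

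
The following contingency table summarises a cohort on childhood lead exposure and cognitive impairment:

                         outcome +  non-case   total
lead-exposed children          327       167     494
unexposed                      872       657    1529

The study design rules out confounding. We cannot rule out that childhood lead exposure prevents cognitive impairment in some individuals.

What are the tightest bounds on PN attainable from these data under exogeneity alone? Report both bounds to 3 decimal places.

p₁ = P(outcome | exposed) = 327/494 = 0.66194
p₀ = P(outcome | unexposed) = 872/1529 = 0.57031
Under exogeneity alone the bounds on PN are max{0,(p₁−p₀)/p₁} ≤ PN ≤ min{1,(1−p₀)/p₁}.
  lower = (p₁ − p₀)/p₁ = 0.091636 / 0.66194 ≈ 0.1384
  upper = min{1, (1 − p₀)/p₁} = 0.42969 / 0.66194 ≈ 0.6491

0.138 ≤ PN ≤ 0.649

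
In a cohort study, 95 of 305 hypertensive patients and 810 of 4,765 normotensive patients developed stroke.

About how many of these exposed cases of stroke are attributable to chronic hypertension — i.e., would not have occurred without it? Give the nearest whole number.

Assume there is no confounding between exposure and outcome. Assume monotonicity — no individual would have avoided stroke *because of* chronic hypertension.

p₁ = P(outcome | exposed) = 95/305 = 0.31148
p₀ = P(outcome | unexposed) = 810/4765 = 0.16999
PN = (p₁ − p₀)/p₁ = (0.31148 − 0.16999) / 0.31148 ≈ 0.45424.
Attributable cases ≈ PN × (exposed cases) = 0.45424 × 95 ≈ 43.15.

about 43 cases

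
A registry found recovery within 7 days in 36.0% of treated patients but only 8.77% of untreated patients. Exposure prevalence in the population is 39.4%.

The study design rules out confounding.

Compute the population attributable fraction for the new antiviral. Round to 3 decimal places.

PAF ≈ 0.550

p₁ = 0.36, p₀ = 0.0877.
Overall risk P(Y=1) = π·p₁ + (1−π)·p₀ = 0.394×0.36 + 0.606×0.0877 = 0.19499.
Under exogeneity, PAF = [P(Y=1) − p₀] / P(Y=1).
PAF = (0.19499 − 0.0877) / 0.19499 ≈ 0.5502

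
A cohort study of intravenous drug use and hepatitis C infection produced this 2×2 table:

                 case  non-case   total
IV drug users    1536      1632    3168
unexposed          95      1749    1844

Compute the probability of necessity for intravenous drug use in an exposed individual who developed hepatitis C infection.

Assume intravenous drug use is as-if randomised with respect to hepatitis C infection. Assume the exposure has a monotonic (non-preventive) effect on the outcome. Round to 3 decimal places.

PN ≈ 0.894

p₁ = P(outcome | exposed) = 1536/3168 = 0.48485
p₀ = P(outcome | unexposed) = 95/1844 = 0.051518
Under exogeneity and monotonicity, PN = (p₁ − p₀)/p₁.
PN = (0.48485 − 0.051518) / 0.48485 ≈ 0.8937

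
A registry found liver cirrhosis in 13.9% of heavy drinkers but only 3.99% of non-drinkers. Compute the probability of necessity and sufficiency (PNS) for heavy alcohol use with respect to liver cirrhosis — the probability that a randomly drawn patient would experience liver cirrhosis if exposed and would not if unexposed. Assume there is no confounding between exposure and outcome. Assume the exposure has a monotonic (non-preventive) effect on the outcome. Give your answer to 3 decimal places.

p₁ = 0.139, p₀ = 0.0399.
Under exogeneity and monotonicity, PNS = p₁ − p₀.
PNS = 0.139 − 0.0399 = 0.0991

PNS ≈ 0.099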